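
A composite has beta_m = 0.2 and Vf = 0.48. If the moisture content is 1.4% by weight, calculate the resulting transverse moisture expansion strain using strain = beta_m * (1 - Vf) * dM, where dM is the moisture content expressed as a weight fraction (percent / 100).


dM = 1.4/100 = 0.014
strain = beta_m * (1-Vf) * dM = 0.2 * 0.52 * 0.014 = 0.001456

0.001456


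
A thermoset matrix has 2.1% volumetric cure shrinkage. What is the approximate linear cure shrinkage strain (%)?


Linear shrinkage ≈ vol_shrink/3 = 2.1/3 = 0.7%

0.7%


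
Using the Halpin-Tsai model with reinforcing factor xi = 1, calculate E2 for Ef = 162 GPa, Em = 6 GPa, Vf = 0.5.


eta = (Ef/Em - 1)/(Ef/Em + xi) = (27.0 - 1)/(27.0 + 1) = 0.9286
E2 = Em*(1+xi*eta*Vf)/(1-eta*Vf) = 16.4 GPa

16.4 GPa


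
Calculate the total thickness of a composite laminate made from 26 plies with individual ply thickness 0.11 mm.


h = n * t_ply = 26 * 0.11 = 2.86 mm

2.86 mm


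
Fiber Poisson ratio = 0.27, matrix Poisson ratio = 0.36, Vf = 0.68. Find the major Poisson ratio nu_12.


nu_12 = nu_f*Vf + nu_m*(1-Vf) = 0.27*0.68 + 0.36*0.32 = 0.2988

0.2988


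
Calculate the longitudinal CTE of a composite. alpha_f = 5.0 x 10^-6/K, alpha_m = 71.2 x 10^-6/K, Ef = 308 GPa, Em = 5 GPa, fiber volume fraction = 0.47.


E1 = Ef*Vf + Em*(1-Vf) = 147.41
alpha_1 = (alpha_f*Ef*Vf + alpha_m*Em*(1-Vf))/E1 = 6.19 x 10^-6/K

6.19 x 10^-6/K


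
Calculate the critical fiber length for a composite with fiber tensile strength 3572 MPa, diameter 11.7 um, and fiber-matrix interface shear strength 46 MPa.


Lc = sigma_f * d / (2 * tau_i) = 3572 * 11.7 / (2 * 46) = 454.3 um

454.3 um


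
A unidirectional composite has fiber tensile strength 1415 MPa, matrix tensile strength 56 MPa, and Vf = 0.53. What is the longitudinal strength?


sigma_1 = sigma_f*Vf + sigma_m*(1-Vf) = 1415*0.53 + 56*0.47 = 776.3 MPa

776.3 MPa


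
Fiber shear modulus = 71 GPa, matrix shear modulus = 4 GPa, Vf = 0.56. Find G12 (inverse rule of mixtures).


1/G12 = Vf/Gf + (1-Vf)/Gm = 0.56/71 + 0.44/4
G12 = 8.48 GPa

8.48 GPa


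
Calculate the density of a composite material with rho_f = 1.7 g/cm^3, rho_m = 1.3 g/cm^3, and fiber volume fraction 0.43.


rho_c = rho_f*Vf + rho_m*(1-Vf) = 1.7*0.43 + 1.3*0.57 = 1.472 g/cm^3

1.472 g/cm^3


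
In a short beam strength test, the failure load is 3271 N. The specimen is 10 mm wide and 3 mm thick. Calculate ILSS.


ILSS = 3F/(4bh) = 3*3271/(4*10*3) = 81.78 MPa

81.78 MPa


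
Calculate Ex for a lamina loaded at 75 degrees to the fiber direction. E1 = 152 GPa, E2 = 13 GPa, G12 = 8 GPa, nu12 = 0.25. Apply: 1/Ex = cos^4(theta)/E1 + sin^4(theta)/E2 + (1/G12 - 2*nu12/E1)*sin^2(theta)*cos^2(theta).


cos^4(75) = 0.004487, sin^4(75) = 0.870513, sin^2(75)*cos^2(75) = 0.0625
1/G12 - 2*nu12/E1 = 1/8 - 2*0.25/152 = 0.121711 GPa^-1
1/Ex = 0.004487/152 + 0.870513/13 + 0.121711*0.0625 = 0.0745989 GPa^-1
Ex = 13.41 GPa

13.41 GPa


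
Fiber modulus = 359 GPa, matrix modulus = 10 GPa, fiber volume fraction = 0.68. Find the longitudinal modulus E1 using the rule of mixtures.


E1 = Ef*Vf + Em*(1-Vf) = 359*0.68 + 10*0.32 = 247.32 GPa

247.32 GPa


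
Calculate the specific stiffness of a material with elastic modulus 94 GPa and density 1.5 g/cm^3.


Specific stiffness = E/rho = 94/1.5 = 62.7 GPa/(g/cm^3)

62.7 GPa/(g/cm^3)


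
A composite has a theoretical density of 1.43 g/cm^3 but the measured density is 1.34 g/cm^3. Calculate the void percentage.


Void% = (rho_theo - rho_actual)/rho_theo * 100 = (1.43 - 1.34)/1.43 * 100 = 6.29%

6.29%


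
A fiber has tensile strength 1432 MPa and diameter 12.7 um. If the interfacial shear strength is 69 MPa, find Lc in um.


Lc = sigma_f * d / (2 * tau_i) = 1432 * 12.7 / (2 * 69) = 131.8 um

131.8 um


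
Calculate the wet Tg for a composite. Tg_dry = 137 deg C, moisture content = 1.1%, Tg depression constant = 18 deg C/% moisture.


Tg_wet = Tg_dry - k*moisture = 137 - 18*1.1 = 117.2 deg C

117.2 deg C


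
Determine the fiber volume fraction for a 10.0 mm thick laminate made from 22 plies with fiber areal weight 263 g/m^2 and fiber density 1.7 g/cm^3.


Vf = n * FAW / (rho_f * h * 1000) = 22 * 263 / (1.7 * 10.0 * 1000) = 0.3404

0.3404


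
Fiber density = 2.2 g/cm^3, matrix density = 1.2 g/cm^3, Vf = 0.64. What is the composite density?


rho_c = rho_f*Vf + rho_m*(1-Vf) = 2.2*0.64 + 1.2*0.36 = 1.84 g/cm^3

1.84 g/cm^3


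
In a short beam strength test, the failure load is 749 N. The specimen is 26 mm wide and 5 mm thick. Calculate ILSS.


ILSS = 3F/(4bh) = 3*749/(4*26*5) = 4.32 MPa

4.32 MPa


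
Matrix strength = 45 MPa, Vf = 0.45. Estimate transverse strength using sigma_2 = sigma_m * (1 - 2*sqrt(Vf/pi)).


factor = 1 - 2*sqrt(0.45/pi) = 0.2431
sigma_2 = 45 * 0.2431 = 10.94 MPa

10.94 MPa


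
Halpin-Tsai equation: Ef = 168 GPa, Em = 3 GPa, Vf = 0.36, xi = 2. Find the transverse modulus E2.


eta = (Ef/Em - 1)/(Ef/Em + xi) = (56.0 - 1)/(56.0 + 2) = 0.9483
E2 = Em*(1+xi*eta*Vf)/(1-eta*Vf) = 7.66 GPa

7.66 GPa


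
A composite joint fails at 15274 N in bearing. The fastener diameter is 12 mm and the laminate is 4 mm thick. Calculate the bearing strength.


sigma_br = F/(d*h) = 15274/(12*4) = 318.2 MPa

318.2 MPa


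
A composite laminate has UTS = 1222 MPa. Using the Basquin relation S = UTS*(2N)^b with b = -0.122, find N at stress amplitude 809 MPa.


N = 0.5 * (S/UTS)^(1/b) = 0.5 * (809/1222)^(1/-0.122) = 14.6956 cycles

14.6956 cycles


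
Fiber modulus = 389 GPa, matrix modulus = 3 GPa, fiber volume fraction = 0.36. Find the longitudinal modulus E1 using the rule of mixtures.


E1 = Ef*Vf + Em*(1-Vf) = 389*0.36 + 3*0.64 = 141.96 GPa

141.96 GPa


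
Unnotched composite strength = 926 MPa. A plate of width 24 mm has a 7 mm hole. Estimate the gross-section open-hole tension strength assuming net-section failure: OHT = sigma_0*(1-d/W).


OHT = sigma_0*(1-d/W) = 926*(1-7/24) = 655.9 MPa

655.9 MPa


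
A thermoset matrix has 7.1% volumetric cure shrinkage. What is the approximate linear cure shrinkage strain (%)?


Linear shrinkage ≈ vol_shrink/3 = 7.1/3 = 2.367%

2.367%


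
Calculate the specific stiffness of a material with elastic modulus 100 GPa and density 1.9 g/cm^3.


Specific stiffness = E/rho = 100/1.9 = 52.6 GPa/(g/cm^3)

52.6 GPa/(g/cm^3)


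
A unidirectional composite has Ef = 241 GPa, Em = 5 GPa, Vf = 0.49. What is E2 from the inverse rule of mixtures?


1/E2 = Vf/Ef + (1-Vf)/Em = 0.49/241 + 0.51/5
E2 = 9.61 GPa

9.61 GPa


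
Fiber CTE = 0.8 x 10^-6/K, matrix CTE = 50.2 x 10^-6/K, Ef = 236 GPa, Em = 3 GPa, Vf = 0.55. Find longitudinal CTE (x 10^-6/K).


E1 = Ef*Vf + Em*(1-Vf) = 131.15
alpha_1 = (alpha_f*Ef*Vf + alpha_m*Em*(1-Vf))/E1 = 1.31 x 10^-6/K

1.31 x 10^-6/K


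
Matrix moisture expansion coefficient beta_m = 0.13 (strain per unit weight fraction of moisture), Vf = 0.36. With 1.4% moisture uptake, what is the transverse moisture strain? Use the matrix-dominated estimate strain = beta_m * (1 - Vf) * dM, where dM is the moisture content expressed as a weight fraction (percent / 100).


dM = 1.4/100 = 0.014
strain = beta_m * (1-Vf) * dM = 0.13 * 0.64 * 0.014 = 0.0011648

0.0011648


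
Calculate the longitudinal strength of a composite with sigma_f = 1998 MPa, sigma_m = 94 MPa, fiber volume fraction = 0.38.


sigma_1 = sigma_f*Vf + sigma_m*(1-Vf) = 1998*0.38 + 94*0.62 = 817.5 MPa

817.5 MPa


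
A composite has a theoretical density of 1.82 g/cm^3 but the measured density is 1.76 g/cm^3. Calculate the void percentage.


Void% = (rho_theo - rho_actual)/rho_theo * 100 = (1.82 - 1.76)/1.82 * 100 = 3.3%

3.3%


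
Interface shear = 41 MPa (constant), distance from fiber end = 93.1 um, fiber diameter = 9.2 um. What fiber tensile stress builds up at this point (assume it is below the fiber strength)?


Force balance: sigma_f * (pi*d^2/4) = tau * (pi*d) * x  ->  sigma_f = 4 * tau * x / d
sigma_f = 4 * 41 * 93.1 / 9.2 = 1659.6 MPa

1659.6 MPa


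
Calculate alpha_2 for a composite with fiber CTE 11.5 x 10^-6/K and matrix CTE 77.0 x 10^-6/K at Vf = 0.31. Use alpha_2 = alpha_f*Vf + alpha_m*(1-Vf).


alpha_2 = alpha_f*Vf + alpha_m*(1-Vf) = 11.5*0.31 + 77.0*0.69 = 56.7 x 10^-6/K

56.7 x 10^-6/K


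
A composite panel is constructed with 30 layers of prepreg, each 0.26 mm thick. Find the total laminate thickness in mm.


h = n * t_ply = 30 * 0.26 = 7.8 mm

7.8 mm


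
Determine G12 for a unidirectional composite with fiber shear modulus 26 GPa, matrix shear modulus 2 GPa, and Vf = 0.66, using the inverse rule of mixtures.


1/G12 = Vf/Gf + (1-Vf)/Gm = 0.66/26 + 0.34/2
G12 = 5.12 GPa

5.12 GPa


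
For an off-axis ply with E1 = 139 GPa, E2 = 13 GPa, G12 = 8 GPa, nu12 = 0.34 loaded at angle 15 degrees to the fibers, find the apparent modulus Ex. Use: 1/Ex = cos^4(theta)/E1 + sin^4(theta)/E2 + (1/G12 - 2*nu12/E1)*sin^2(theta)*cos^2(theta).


cos^4(15) = 0.870513, sin^4(15) = 0.004487, sin^2(15)*cos^2(15) = 0.0625
1/G12 - 2*nu12/E1 = 1/8 - 2*0.34/139 = 0.120108 GPa^-1
1/Ex = 0.870513/139 + 0.004487/13 + 0.120108*0.0625 = 0.0141146 GPa^-1
Ex = 70.85 GPa

70.85 GPa


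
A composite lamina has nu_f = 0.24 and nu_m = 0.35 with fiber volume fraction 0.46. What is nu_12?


nu_12 = nu_f*Vf + nu_m*(1-Vf) = 0.24*0.46 + 0.35*0.54 = 0.2994

0.2994


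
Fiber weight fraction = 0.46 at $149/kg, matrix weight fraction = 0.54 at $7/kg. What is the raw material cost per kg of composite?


Cost = cost_f*Wf + cost_m*Wm = 149*0.46 + 7*0.54 = $72.32/kg

$72.32/kg


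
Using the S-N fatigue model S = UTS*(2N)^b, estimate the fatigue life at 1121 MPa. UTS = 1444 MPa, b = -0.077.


N = 0.5 * (S/UTS)^(1/b) = 0.5 * (1121/1444)^(1/-0.077) = 13.3981 cycles

13.3981 cycles


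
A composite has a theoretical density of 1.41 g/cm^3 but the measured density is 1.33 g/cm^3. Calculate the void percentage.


Void% = (rho_theo - rho_actual)/rho_theo * 100 = (1.41 - 1.33)/1.41 * 100 = 5.67%

5.67%


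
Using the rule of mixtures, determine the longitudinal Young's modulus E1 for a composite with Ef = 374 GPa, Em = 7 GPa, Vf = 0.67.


E1 = Ef*Vf + Em*(1-Vf) = 374*0.67 + 7*0.33 = 252.89 GPa

252.89 GPa


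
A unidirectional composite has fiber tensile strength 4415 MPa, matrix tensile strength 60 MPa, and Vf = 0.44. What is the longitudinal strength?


sigma_1 = sigma_f*Vf + sigma_m*(1-Vf) = 4415*0.44 + 60*0.56 = 1976.2 MPa

1976.2 MPa


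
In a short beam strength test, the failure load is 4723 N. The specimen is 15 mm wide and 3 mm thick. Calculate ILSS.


ILSS = 3F/(4bh) = 3*4723/(4*15*3) = 78.72 MPa

78.72 MPa


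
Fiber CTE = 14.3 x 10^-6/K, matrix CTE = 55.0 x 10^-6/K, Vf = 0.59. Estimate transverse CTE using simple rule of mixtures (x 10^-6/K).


alpha_2 = alpha_f*Vf + alpha_m*(1-Vf) = 14.3*0.59 + 55.0*0.41 = 31.0 x 10^-6/K

31.0 x 10^-6/K


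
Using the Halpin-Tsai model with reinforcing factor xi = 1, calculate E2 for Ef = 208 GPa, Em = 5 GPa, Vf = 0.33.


eta = (Ef/Em - 1)/(Ef/Em + xi) = (41.6 - 1)/(41.6 + 1) = 0.9531
E2 = Em*(1+xi*eta*Vf)/(1-eta*Vf) = 9.59 GPa

9.59 GPa


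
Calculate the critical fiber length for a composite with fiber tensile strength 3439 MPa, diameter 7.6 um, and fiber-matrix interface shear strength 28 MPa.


Lc = sigma_f * d / (2 * tau_i) = 3439 * 7.6 / (2 * 28) = 466.7 um

466.7 um


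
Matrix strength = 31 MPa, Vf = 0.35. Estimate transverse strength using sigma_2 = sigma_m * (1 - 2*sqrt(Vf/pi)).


factor = 1 - 2*sqrt(0.35/pi) = 0.3324
sigma_2 = 31 * 0.3324 = 10.31 MPa

10.31 MPa


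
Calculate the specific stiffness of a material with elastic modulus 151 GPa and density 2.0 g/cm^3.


Specific stiffness = E/rho = 151/2.0 = 75.5 GPa/(g/cm^3)

75.5 GPa/(g/cm^3)


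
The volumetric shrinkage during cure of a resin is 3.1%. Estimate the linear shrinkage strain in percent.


Linear shrinkage ≈ vol_shrink/3 = 3.1/3 = 1.033%

1.033%


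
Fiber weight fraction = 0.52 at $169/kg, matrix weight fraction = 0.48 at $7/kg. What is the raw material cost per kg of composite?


Cost = cost_f*Wf + cost_m*Wm = 169*0.52 + 7*0.48 = $91.24/kg

$91.24/kg


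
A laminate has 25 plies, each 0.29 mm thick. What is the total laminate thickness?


h = n * t_ply = 25 * 0.29 = 7.25 mm

7.25 mm


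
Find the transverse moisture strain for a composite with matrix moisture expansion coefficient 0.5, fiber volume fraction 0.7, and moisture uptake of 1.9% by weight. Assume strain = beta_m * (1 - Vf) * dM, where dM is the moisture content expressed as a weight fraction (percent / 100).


dM = 1.9/100 = 0.019
strain = beta_m * (1-Vf) * dM = 0.5 * 0.3 * 0.019 = 0.00285

0.00285


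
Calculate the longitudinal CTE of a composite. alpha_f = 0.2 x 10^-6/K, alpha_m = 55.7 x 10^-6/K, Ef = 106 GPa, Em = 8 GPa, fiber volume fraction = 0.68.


E1 = Ef*Vf + Em*(1-Vf) = 74.64
alpha_1 = (alpha_f*Ef*Vf + alpha_m*Em*(1-Vf))/E1 = 2.1 x 10^-6/K

2.1 x 10^-6/K


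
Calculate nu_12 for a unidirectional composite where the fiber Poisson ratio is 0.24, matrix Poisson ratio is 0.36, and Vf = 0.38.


nu_12 = nu_f*Vf + nu_m*(1-Vf) = 0.24*0.38 + 0.36*0.62 = 0.3144

0.3144


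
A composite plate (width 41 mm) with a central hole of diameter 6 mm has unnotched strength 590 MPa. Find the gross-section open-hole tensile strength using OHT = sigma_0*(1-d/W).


OHT = sigma_0*(1-d/W) = 590*(1-6/41) = 503.7 MPa

503.7 MPa


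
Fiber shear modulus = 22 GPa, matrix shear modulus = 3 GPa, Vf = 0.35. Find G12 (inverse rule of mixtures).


1/G12 = Vf/Gf + (1-Vf)/Gm = 0.35/22 + 0.65/3
G12 = 4.3 GPa

4.3 GPa


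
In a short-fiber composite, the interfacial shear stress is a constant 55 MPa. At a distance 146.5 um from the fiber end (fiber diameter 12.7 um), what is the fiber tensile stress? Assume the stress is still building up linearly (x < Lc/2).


Force balance: sigma_f * (pi*d^2/4) = tau * (pi*d) * x  ->  sigma_f = 4 * tau * x / d
sigma_f = 4 * 55 * 146.5 / 12.7 = 2537.8 MPa

2537.8 MPa


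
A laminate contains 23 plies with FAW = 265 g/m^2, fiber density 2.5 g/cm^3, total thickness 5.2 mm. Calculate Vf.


Vf = n * FAW / (rho_f * h * 1000) = 23 * 265 / (2.5 * 5.2 * 1000) = 0.4688

0.4688


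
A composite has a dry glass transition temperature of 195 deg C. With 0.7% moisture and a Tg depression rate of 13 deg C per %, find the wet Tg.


Tg_wet = Tg_dry - k*moisture = 195 - 13*0.7 = 185.9 deg C

185.9 deg C


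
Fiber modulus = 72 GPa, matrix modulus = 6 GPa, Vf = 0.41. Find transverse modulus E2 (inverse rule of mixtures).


1/E2 = Vf/Ef + (1-Vf)/Em = 0.41/72 + 0.59/6
E2 = 9.61 GPa

9.61 GPa


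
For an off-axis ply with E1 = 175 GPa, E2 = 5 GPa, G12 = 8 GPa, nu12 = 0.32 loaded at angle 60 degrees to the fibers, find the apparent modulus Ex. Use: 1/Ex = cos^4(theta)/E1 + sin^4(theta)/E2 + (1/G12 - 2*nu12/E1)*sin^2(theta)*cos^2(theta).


cos^4(60) = 0.0625, sin^4(60) = 0.5625, sin^2(60)*cos^2(60) = 0.1875
1/G12 - 2*nu12/E1 = 1/8 - 2*0.32/175 = 0.121343 GPa^-1
1/Ex = 0.0625/175 + 0.5625/5 + 0.121343*0.1875 = 0.1356089 GPa^-1
Ex = 7.37 GPa

7.37 GPa


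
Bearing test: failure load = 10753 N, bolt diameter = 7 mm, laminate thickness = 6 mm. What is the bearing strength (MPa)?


sigma_br = F/(d*h) = 10753/(7*6) = 256.0 MPa

256.0 MPa


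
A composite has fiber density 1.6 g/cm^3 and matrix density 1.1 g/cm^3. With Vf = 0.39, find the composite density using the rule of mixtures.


rho_c = rho_f*Vf + rho_m*(1-Vf) = 1.6*0.39 + 1.1*0.61 = 1.295 g/cm^3

1.295 g/cm^3


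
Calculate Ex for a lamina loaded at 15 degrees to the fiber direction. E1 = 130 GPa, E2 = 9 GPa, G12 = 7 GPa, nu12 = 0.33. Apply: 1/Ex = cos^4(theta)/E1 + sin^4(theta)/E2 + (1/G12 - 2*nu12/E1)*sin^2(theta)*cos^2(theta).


cos^4(15) = 0.870513, sin^4(15) = 0.004487, sin^2(15)*cos^2(15) = 0.0625
1/G12 - 2*nu12/E1 = 1/7 - 2*0.33/130 = 0.13778 GPa^-1
1/Ex = 0.870513/130 + 0.004487/9 + 0.13778*0.0625 = 0.0158061 GPa^-1
Ex = 63.27 GPa

63.27 GPa


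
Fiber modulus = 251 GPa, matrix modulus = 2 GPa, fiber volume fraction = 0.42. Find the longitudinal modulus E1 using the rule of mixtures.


E1 = Ef*Vf + Em*(1-Vf) = 251*0.42 + 2*0.58 = 106.58 GPa

106.58 GPa


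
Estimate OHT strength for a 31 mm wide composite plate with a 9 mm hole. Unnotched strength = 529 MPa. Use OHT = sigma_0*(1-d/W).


OHT = sigma_0*(1-d/W) = 529*(1-9/31) = 375.4 MPa

375.4 MPa


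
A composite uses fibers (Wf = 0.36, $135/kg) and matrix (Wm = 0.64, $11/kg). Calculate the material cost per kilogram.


Cost = cost_f*Wf + cost_m*Wm = 135*0.36 + 11*0.64 = $55.64/kg

$55.64/kg


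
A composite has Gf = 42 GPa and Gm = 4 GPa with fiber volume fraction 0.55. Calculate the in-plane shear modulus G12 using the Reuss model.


1/G12 = Vf/Gf + (1-Vf)/Gm = 0.55/42 + 0.45/4
G12 = 7.96 GPa

7.96 GPa


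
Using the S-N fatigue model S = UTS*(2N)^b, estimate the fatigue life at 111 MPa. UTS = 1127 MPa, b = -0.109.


N = 0.5 * (S/UTS)^(1/b) = 0.5 * (111/1127)^(1/-0.109) = 8.5870e+08 cycles

8.5870e+08 cycles


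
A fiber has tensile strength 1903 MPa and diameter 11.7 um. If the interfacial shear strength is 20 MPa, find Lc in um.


Lc = sigma_f * d / (2 * tau_i) = 1903 * 11.7 / (2 * 20) = 556.6 um

556.6 um


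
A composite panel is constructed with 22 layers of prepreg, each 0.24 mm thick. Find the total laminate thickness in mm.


h = n * t_ply = 22 * 0.24 = 5.28 mm

5.28 mm


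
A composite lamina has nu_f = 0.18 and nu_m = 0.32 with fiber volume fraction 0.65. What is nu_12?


nu_12 = nu_f*Vf + nu_m*(1-Vf) = 0.18*0.65 + 0.32*0.35 = 0.229

0.229


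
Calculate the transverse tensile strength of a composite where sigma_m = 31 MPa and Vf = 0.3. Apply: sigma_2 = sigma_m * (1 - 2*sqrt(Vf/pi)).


factor = 1 - 2*sqrt(0.3/pi) = 0.382
sigma_2 = 31 * 0.382 = 11.84 MPa

11.84 MPa


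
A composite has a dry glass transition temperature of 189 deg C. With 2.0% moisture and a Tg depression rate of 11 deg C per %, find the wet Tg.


Tg_wet = Tg_dry - k*moisture = 189 - 11*2.0 = 167.0 deg C

167.0 deg C


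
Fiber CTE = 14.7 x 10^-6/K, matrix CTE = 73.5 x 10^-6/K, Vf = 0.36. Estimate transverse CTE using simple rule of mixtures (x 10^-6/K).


alpha_2 = alpha_f*Vf + alpha_m*(1-Vf) = 14.7*0.36 + 73.5*0.64 = 52.3 x 10^-6/K

52.3 x 10^-6/K


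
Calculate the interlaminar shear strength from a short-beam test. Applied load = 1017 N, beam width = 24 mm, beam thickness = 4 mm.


ILSS = 3F/(4bh) = 3*1017/(4*24*4) = 7.95 MPa

7.95 MPa


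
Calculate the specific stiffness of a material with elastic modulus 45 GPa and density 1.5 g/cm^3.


Specific stiffness = E/rho = 45/1.5 = 30.0 GPa/(g/cm^3)

30.0 GPa/(g/cm^3)


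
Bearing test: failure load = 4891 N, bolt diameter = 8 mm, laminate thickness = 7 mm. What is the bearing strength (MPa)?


sigma_br = F/(d*h) = 4891/(8*7) = 87.3 MPa

87.3 MPa


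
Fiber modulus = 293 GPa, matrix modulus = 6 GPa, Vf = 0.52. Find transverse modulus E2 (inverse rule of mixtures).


1/E2 = Vf/Ef + (1-Vf)/Em = 0.52/293 + 0.48/6
E2 = 12.23 GPa

12.23 GPa


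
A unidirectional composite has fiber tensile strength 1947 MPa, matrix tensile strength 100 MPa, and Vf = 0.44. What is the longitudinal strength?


sigma_1 = sigma_f*Vf + sigma_m*(1-Vf) = 1947*0.44 + 100*0.56 = 912.7 MPa

912.7 MPa


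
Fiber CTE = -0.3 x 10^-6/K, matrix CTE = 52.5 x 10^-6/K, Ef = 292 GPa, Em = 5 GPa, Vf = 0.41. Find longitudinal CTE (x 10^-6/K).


E1 = Ef*Vf + Em*(1-Vf) = 122.67
alpha_1 = (alpha_f*Ef*Vf + alpha_m*Em*(1-Vf))/E1 = 0.97 x 10^-6/K

0.97 x 10^-6/K


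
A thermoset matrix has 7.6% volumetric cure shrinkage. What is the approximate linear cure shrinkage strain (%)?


Linear shrinkage ≈ vol_shrink/3 = 7.6/3 = 2.533%

2.533%


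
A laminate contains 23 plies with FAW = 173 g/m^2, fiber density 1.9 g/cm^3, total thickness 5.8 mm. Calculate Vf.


Vf = n * FAW / (rho_f * h * 1000) = 23 * 173 / (1.9 * 5.8 * 1000) = 0.3611

0.3611


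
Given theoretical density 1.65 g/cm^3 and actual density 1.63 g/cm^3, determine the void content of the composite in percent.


Void% = (rho_theo - rho_actual)/rho_theo * 100 = (1.65 - 1.63)/1.65 * 100 = 1.21%

1.21%


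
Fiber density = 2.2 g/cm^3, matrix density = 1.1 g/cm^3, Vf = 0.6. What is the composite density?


rho_c = rho_f*Vf + rho_m*(1-Vf) = 2.2*0.6 + 1.1*0.4 = 1.76 g/cm^3

1.76 g/cm^3


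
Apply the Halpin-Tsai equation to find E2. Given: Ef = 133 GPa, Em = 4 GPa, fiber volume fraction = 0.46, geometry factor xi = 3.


eta = (Ef/Em - 1)/(Ef/Em + xi) = (33.25 - 1)/(33.25 + 3) = 0.8897
E2 = Em*(1+xi*eta*Vf)/(1-eta*Vf) = 15.08 GPa

15.08 GPa


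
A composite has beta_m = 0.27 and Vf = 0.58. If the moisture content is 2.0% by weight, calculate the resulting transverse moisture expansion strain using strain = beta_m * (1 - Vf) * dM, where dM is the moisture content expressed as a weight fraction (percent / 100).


dM = 2.0/100 = 0.02
strain = beta_m * (1-Vf) * dM = 0.27 * 0.42 * 0.02 = 0.002268

0.002268


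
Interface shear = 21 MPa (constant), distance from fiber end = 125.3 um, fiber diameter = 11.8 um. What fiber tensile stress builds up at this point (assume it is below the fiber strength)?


Force balance: sigma_f * (pi*d^2/4) = tau * (pi*d) * x  ->  sigma_f = 4 * tau * x / d
sigma_f = 4 * 21 * 125.3 / 11.8 = 892.0 MPa

892.0 MPa


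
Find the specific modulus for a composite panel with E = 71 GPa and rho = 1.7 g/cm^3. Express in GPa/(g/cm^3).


Specific stiffness = E/rho = 71/1.7 = 41.8 GPa/(g/cm^3)

41.8 GPa/(g/cm^3)


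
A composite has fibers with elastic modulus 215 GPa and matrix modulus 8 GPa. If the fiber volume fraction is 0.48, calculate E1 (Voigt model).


E1 = Ef*Vf + Em*(1-Vf) = 215*0.48 + 8*0.52 = 107.36 GPa

107.36 GPa


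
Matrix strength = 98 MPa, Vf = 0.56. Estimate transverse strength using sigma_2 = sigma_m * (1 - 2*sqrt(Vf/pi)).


factor = 1 - 2*sqrt(0.56/pi) = 0.1556
sigma_2 = 98 * 0.1556 = 15.25 MPa

15.25 MPa


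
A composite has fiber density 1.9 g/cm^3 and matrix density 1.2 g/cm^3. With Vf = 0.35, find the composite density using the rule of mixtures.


rho_c = rho_f*Vf + rho_m*(1-Vf) = 1.9*0.35 + 1.2*0.65 = 1.445 g/cm^3

1.445 g/cm^3


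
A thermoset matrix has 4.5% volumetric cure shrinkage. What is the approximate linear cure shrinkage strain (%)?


Linear shrinkage ≈ vol_shrink/3 = 4.5/3 = 1.5%

1.5%


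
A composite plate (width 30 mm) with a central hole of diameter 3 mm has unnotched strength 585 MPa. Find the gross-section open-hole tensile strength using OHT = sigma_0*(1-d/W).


OHT = sigma_0*(1-d/W) = 585*(1-3/30) = 526.5 MPa

526.5 MPa


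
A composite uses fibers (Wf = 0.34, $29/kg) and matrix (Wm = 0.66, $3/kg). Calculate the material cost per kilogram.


Cost = cost_f*Wf + cost_m*Wm = 29*0.34 + 3*0.66 = $11.84/kg

$11.84/kg


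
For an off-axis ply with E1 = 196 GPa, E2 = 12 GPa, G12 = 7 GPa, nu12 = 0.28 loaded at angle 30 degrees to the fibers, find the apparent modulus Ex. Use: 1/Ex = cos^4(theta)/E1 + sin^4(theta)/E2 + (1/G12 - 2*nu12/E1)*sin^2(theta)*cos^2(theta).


cos^4(30) = 0.5625, sin^4(30) = 0.0625, sin^2(30)*cos^2(30) = 0.1875
1/G12 - 2*nu12/E1 = 1/7 - 2*0.28/196 = 0.14 GPa^-1
1/Ex = 0.5625/196 + 0.0625/12 + 0.14*0.1875 = 0.0343282 GPa^-1
Ex = 29.13 GPa

29.13 GPa


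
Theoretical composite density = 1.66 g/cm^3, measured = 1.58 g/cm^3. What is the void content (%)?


Void% = (rho_theo - rho_actual)/rho_theo * 100 = (1.66 - 1.58)/1.66 * 100 = 4.82%

4.82%


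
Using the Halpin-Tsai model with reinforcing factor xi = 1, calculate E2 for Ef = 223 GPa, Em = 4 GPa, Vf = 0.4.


eta = (Ef/Em - 1)/(Ef/Em + xi) = (55.75 - 1)/(55.75 + 1) = 0.9648
E2 = Em*(1+xi*eta*Vf)/(1-eta*Vf) = 9.03 GPa

9.03 GPa


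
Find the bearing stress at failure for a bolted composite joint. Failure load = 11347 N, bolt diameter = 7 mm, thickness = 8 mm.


sigma_br = F/(d*h) = 11347/(7*8) = 202.6 MPa

202.6 MPa


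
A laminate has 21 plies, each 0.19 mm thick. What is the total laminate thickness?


h = n * t_ply = 21 * 0.19 = 3.99 mm

3.99 mm


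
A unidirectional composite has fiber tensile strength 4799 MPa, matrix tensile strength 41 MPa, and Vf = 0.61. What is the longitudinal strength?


sigma_1 = sigma_f*Vf + sigma_m*(1-Vf) = 4799*0.61 + 41*0.39 = 2943.4 MPa

2943.4 MPa


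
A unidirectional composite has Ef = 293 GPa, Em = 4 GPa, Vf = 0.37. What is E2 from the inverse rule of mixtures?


1/E2 = Vf/Ef + (1-Vf)/Em = 0.37/293 + 0.63/4
E2 = 6.3 GPa

6.3 GPa


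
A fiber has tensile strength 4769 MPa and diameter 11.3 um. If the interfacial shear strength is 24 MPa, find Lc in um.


Lc = sigma_f * d / (2 * tau_i) = 4769 * 11.3 / (2 * 24) = 1122.7 um

1122.7 um


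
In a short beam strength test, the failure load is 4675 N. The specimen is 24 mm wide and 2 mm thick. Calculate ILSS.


ILSS = 3F/(4bh) = 3*4675/(4*24*2) = 73.05 MPa

73.05 MPa


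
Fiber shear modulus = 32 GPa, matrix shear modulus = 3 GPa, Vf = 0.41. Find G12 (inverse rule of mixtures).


1/G12 = Vf/Gf + (1-Vf)/Gm = 0.41/32 + 0.59/3
G12 = 4.77 GPa

4.77 GPa


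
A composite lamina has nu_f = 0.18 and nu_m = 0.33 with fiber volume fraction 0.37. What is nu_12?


nu_12 = nu_f*Vf + nu_m*(1-Vf) = 0.18*0.37 + 0.33*0.63 = 0.2745

0.2745


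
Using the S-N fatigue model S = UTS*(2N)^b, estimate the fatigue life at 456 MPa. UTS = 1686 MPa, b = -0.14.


N = 0.5 * (S/UTS)^(1/b) = 0.5 * (456/1686)^(1/-0.14) = 5693.0714 cycles

5693.0714 cycles


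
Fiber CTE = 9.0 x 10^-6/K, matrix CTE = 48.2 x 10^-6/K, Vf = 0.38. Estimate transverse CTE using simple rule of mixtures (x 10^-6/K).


alpha_2 = alpha_f*Vf + alpha_m*(1-Vf) = 9.0*0.38 + 48.2*0.62 = 33.3 x 10^-6/K

33.3 x 10^-6/K


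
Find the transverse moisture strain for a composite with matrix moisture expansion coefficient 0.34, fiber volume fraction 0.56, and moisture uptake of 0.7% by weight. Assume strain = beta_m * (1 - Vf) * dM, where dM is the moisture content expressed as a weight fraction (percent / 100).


dM = 0.7/100 = 0.007
strain = beta_m * (1-Vf) * dM = 0.34 * 0.44 * 0.007 = 0.0010472

0.0010472


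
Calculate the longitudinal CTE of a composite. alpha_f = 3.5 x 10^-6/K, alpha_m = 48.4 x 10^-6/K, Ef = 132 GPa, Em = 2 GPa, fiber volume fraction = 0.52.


E1 = Ef*Vf + Em*(1-Vf) = 69.6
alpha_1 = (alpha_f*Ef*Vf + alpha_m*Em*(1-Vf))/E1 = 4.12 x 10^-6/K

4.12 x 10^-6/K


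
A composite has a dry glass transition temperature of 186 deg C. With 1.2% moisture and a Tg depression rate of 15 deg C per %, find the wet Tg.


Tg_wet = Tg_dry - k*moisture = 186 - 15*1.2 = 168.0 deg C

168.0 deg C


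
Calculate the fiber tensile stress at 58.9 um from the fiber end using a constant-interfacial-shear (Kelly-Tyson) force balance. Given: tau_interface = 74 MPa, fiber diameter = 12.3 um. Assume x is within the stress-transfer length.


Force balance: sigma_f * (pi*d^2/4) = tau * (pi*d) * x  ->  sigma_f = 4 * tau * x / d
sigma_f = 4 * 74 * 58.9 / 12.3 = 1417.4 MPa

1417.4 MPa


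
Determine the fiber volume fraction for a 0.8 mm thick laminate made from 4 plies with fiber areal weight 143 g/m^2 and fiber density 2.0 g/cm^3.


Vf = n * FAW / (rho_f * h * 1000) = 4 * 143 / (2.0 * 0.8 * 1000) = 0.3575

0.3575


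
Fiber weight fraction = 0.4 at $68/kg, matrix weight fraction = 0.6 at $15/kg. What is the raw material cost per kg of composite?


Cost = cost_f*Wf + cost_m*Wm = 68*0.4 + 15*0.6 = $36.2/kg

$36.2/kg


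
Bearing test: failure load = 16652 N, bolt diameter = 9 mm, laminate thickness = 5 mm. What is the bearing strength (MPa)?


sigma_br = F/(d*h) = 16652/(9*5) = 370.0 MPa

370.0 MPa


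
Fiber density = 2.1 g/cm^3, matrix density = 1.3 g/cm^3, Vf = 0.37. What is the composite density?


rho_c = rho_f*Vf + rho_m*(1-Vf) = 2.1*0.37 + 1.3*0.63 = 1.596 g/cm^3

1.596 g/cm^3


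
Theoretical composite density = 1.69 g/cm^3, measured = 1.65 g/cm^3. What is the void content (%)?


Void% = (rho_theo - rho_actual)/rho_theo * 100 = (1.69 - 1.65)/1.69 * 100 = 2.37%

2.37%


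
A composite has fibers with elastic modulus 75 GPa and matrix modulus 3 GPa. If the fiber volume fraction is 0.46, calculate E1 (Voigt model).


E1 = Ef*Vf + Em*(1-Vf) = 75*0.46 + 3*0.54 = 36.12 GPa

36.12 GPa


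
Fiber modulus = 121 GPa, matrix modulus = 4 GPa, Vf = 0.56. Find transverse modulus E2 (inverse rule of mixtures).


1/E2 = Vf/Ef + (1-Vf)/Em = 0.56/121 + 0.44/4
E2 = 8.72 GPa

8.72 GPa


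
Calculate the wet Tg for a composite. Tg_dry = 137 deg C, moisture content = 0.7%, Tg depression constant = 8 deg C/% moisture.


Tg_wet = Tg_dry - k*moisture = 137 - 8*0.7 = 131.4 deg C

131.4 deg C


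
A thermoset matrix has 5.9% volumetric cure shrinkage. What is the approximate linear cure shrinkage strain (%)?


Linear shrinkage ≈ vol_shrink/3 = 5.9/3 = 1.967%

1.967%


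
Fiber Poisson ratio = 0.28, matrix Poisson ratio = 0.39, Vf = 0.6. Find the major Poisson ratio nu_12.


nu_12 = nu_f*Vf + nu_m*(1-Vf) = 0.28*0.6 + 0.39*0.4 = 0.324

0.324


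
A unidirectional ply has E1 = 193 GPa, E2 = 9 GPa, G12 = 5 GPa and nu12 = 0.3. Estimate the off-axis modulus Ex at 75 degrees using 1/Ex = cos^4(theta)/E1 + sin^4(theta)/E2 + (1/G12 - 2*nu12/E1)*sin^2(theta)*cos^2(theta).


cos^4(75) = 0.004487, sin^4(75) = 0.870513, sin^2(75)*cos^2(75) = 0.0625
1/G12 - 2*nu12/E1 = 1/5 - 2*0.3/193 = 0.196891 GPa^-1
1/Ex = 0.004487/193 + 0.870513/9 + 0.196891*0.0625 = 0.1090526 GPa^-1
Ex = 9.17 GPa

9.17 GPa


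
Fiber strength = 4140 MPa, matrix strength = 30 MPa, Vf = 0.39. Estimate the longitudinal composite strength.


sigma_1 = sigma_f*Vf + sigma_m*(1-Vf) = 4140*0.39 + 30*0.61 = 1632.9 MPa

1632.9 MPa


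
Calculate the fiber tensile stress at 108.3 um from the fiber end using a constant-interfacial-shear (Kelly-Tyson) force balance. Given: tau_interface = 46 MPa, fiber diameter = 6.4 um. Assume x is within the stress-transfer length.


Force balance: sigma_f * (pi*d^2/4) = tau * (pi*d) * x  ->  sigma_f = 4 * tau * x / d
sigma_f = 4 * 46 * 108.3 / 6.4 = 3113.6 MPa

3113.6 MPa


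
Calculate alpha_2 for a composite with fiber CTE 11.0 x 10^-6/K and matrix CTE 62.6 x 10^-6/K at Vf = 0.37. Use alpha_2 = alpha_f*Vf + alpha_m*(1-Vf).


alpha_2 = alpha_f*Vf + alpha_m*(1-Vf) = 11.0*0.37 + 62.6*0.63 = 43.5 x 10^-6/K

43.5 x 10^-6/K


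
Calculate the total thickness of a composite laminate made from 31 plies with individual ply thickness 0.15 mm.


h = n * t_ply = 31 * 0.15 = 4.65 mm

4.65 mm


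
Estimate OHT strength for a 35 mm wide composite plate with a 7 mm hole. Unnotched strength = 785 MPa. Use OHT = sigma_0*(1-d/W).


OHT = sigma_0*(1-d/W) = 785*(1-7/35) = 628.0 MPa

628.0 MPa


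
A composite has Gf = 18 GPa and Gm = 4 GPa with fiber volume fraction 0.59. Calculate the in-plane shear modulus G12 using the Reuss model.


1/G12 = Vf/Gf + (1-Vf)/Gm = 0.59/18 + 0.41/4
G12 = 7.39 GPa

7.39 GPa


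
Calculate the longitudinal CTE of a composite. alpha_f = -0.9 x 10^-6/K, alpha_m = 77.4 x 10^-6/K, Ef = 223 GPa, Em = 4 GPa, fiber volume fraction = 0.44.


E1 = Ef*Vf + Em*(1-Vf) = 100.36
alpha_1 = (alpha_f*Ef*Vf + alpha_m*Em*(1-Vf))/E1 = 0.85 x 10^-6/K

0.85 x 10^-6/K


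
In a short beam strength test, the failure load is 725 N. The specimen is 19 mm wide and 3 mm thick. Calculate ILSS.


ILSS = 3F/(4bh) = 3*725/(4*19*3) = 9.54 MPa

9.54 MPa


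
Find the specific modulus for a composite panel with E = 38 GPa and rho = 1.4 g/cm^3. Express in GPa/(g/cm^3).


Specific stiffness = E/rho = 38/1.4 = 27.1 GPa/(g/cm^3)

27.1 GPa/(g/cm^3)


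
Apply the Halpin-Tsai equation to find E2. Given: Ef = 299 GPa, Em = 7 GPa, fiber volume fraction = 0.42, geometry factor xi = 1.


eta = (Ef/Em - 1)/(Ef/Em + xi) = (42.7143 - 1)/(42.7143 + 1) = 0.9542
E2 = Em*(1+xi*eta*Vf)/(1-eta*Vf) = 16.36 GPa

16.36 GPa


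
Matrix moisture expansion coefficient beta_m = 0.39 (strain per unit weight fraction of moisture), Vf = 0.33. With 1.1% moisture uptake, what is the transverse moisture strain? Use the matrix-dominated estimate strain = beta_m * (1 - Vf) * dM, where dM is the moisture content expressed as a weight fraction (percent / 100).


dM = 1.1/100 = 0.011
strain = beta_m * (1-Vf) * dM = 0.39 * 0.67 * 0.011 = 0.0028743

0.0028743


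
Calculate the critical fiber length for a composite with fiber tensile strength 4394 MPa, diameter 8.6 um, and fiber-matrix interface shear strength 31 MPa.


Lc = sigma_f * d / (2 * tau_i) = 4394 * 8.6 / (2 * 31) = 609.5 um

609.5 um


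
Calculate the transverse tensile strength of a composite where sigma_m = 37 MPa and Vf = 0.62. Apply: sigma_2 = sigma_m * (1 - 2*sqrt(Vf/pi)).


factor = 1 - 2*sqrt(0.62/pi) = 0.1115
sigma_2 = 37 * 0.1115 = 4.13 MPa

4.13 MPa


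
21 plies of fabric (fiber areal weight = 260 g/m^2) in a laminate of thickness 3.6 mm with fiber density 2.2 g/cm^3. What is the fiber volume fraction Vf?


Vf = n * FAW / (rho_f * h * 1000) = 21 * 260 / (2.2 * 3.6 * 1000) = 0.6894

0.6894


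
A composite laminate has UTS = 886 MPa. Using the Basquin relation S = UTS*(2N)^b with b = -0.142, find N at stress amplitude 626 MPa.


N = 0.5 * (S/UTS)^(1/b) = 0.5 * (626/886)^(1/-0.142) = 5.7724 cycles

5.7724 cycles


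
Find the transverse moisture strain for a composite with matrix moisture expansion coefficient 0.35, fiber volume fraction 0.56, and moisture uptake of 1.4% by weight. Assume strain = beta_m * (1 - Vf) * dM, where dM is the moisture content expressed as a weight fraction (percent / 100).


dM = 1.4/100 = 0.014
strain = beta_m * (1-Vf) * dM = 0.35 * 0.44 * 0.014 = 0.002156

0.002156


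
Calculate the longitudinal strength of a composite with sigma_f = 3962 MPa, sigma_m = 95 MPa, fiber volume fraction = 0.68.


sigma_1 = sigma_f*Vf + sigma_m*(1-Vf) = 3962*0.68 + 95*0.32 = 2724.6 MPa

2724.6 MPa


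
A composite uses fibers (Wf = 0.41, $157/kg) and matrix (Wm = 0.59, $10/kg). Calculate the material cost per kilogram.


Cost = cost_f*Wf + cost_m*Wm = 157*0.41 + 10*0.59 = $70.27/kg

$70.27/kg


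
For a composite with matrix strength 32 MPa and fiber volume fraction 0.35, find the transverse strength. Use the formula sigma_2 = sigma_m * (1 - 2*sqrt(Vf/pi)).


factor = 1 - 2*sqrt(0.35/pi) = 0.3324
sigma_2 = 32 * 0.3324 = 10.64 MPa

10.64 MPa


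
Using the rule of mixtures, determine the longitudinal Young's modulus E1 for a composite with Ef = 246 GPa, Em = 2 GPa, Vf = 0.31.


E1 = Ef*Vf + Em*(1-Vf) = 246*0.31 + 2*0.69 = 77.64 GPa

77.64 GPa


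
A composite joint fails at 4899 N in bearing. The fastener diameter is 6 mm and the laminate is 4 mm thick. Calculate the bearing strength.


sigma_br = F/(d*h) = 4899/(6*4) = 204.1 MPa

204.1 MPa


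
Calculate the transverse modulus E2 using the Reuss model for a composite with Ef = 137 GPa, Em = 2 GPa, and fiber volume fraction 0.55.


1/E2 = Vf/Ef + (1-Vf)/Em = 0.55/137 + 0.45/2
E2 = 4.37 GPa

4.37 GPa


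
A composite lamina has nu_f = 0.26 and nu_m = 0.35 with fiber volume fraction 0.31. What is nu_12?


nu_12 = nu_f*Vf + nu_m*(1-Vf) = 0.26*0.31 + 0.35*0.69 = 0.3221

0.3221


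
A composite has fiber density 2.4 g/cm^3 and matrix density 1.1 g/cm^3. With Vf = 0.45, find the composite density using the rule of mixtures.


rho_c = rho_f*Vf + rho_m*(1-Vf) = 2.4*0.45 + 1.1*0.55 = 1.685 g/cm^3

1.685 g/cm^3


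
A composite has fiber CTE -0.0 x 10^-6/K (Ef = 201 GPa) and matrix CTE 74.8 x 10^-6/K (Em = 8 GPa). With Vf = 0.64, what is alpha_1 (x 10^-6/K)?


E1 = Ef*Vf + Em*(1-Vf) = 131.52
alpha_1 = (alpha_f*Ef*Vf + alpha_m*Em*(1-Vf))/E1 = 1.64 x 10^-6/K

1.64 x 10^-6/K


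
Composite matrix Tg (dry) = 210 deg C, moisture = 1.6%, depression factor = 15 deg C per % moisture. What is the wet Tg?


Tg_wet = Tg_dry - k*moisture = 210 - 15*1.6 = 186.0 deg C

186.0 deg C


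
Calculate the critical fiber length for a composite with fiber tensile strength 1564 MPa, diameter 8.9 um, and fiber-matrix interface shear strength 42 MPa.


Lc = sigma_f * d / (2 * tau_i) = 1564 * 8.9 / (2 * 42) = 165.7 um

165.7 um


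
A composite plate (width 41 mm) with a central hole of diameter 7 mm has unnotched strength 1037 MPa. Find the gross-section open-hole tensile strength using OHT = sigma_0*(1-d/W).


OHT = sigma_0*(1-d/W) = 1037*(1-7/41) = 860.0 MPa

860.0 MPa


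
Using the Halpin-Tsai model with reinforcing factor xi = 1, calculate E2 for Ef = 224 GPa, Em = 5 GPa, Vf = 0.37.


eta = (Ef/Em - 1)/(Ef/Em + xi) = (44.8 - 1)/(44.8 + 1) = 0.9563
E2 = Em*(1+xi*eta*Vf)/(1-eta*Vf) = 10.48 GPa

10.48 GPa


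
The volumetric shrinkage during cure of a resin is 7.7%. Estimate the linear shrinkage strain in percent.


Linear shrinkage ≈ vol_shrink/3 = 7.7/3 = 2.567%

2.567%


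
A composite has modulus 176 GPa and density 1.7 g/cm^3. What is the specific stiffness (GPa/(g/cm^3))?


Specific stiffness = E/rho = 176/1.7 = 103.5 GPa/(g/cm^3)

103.5 GPa/(g/cm^3)


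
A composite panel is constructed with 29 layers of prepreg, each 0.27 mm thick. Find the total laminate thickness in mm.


h = n * t_ply = 29 * 0.27 = 7.83 mm

7.83 mm


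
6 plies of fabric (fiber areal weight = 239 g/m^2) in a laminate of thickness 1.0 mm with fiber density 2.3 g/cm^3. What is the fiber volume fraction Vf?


Vf = n * FAW / (rho_f * h * 1000) = 6 * 239 / (2.3 * 1.0 * 1000) = 0.6235

0.6235


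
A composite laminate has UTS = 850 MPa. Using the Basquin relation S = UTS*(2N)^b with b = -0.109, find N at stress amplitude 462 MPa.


N = 0.5 * (S/UTS)^(1/b) = 0.5 * (462/850)^(1/-0.109) = 134.3125 cycles

134.3125 cycles


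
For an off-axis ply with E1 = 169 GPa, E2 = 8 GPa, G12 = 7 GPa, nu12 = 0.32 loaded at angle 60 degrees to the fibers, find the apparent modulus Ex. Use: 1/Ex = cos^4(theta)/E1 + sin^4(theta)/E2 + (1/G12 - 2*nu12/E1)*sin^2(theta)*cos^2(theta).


cos^4(60) = 0.0625, sin^4(60) = 0.5625, sin^2(60)*cos^2(60) = 0.1875
1/G12 - 2*nu12/E1 = 1/7 - 2*0.32/169 = 0.13907 GPa^-1
1/Ex = 0.0625/169 + 0.5625/8 + 0.13907*0.1875 = 0.096758 GPa^-1
Ex = 10.34 GPa

10.34 GPa


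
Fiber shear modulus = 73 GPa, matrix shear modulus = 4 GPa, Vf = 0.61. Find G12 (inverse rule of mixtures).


1/G12 = Vf/Gf + (1-Vf)/Gm = 0.61/73 + 0.39/4
G12 = 9.45 GPa

9.45 GPa


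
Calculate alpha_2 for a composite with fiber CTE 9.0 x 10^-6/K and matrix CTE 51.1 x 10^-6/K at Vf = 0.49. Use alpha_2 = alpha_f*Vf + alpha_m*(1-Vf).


alpha_2 = alpha_f*Vf + alpha_m*(1-Vf) = 9.0*0.49 + 51.1*0.51 = 30.5 x 10^-6/K

30.5 x 10^-6/K


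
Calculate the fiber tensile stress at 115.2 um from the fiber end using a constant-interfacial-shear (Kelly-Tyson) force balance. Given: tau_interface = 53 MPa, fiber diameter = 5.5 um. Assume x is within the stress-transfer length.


Force balance: sigma_f * (pi*d^2/4) = tau * (pi*d) * x  ->  sigma_f = 4 * tau * x / d
sigma_f = 4 * 53 * 115.2 / 5.5 = 4440.4 MPa

4440.4 MPa


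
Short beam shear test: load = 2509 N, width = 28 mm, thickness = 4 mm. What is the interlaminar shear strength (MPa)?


ILSS = 3F/(4bh) = 3*2509/(4*28*4) = 16.8 MPa

16.8 MPa


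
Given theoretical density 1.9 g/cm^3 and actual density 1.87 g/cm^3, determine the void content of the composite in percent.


Void% = (rho_theo - rho_actual)/rho_theo * 100 = (1.9 - 1.87)/1.9 * 100 = 1.58%

1.58%


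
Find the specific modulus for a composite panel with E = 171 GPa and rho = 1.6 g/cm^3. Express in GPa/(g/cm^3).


Specific stiffness = E/rho = 171/1.6 = 106.9 GPa/(g/cm^3)

106.9 GPa/(g/cm^3)
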